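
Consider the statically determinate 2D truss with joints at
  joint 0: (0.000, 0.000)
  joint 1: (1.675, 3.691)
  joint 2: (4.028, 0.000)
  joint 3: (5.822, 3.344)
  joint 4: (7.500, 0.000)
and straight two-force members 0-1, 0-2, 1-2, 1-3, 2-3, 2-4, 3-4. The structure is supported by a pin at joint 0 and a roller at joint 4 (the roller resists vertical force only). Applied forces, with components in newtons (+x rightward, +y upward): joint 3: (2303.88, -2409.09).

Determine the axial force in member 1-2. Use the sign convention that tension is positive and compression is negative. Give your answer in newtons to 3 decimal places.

N=5 nodes, M=7 members, R=3 reactions → 2N=10, M+R=10
member 0 (0-1): L=4.0533, (cx,cy)=(0.4132,0.9106)
member 1 (0-2): L=4.0280, (cx,cy)=(1.0000,0.0000)
member 2 (1-2): L=4.3772, (cx,cy)=(0.5376,-0.8432)
member 3 (1-3): L=4.1615, (cx,cy)=(0.9965,-0.0834)
member 4 (2-3): L=3.7948, (cx,cy)=(0.4727,0.8812)
member 5 (2-4): L=3.4720, (cx,cy)=(1.0000,0.0000)
member 6 (3-4): L=3.7414, (cx,cy)=(0.4485,-0.8938)
solve A·x = −loads:
  F[0-1] = +536.1508 N (tension)
  F[0-2] = +2082.3182 N (tension)
  F[1-2] = -634.8508 N (compression)
  F[1-3] = +564.7961 N (tension)
  F[2-3] = +607.4962 N (tension)
  F[2-4] = +1453.8583 N (tension)
  F[3-4] = -3241.6299 N (compression)
  Rx@0 = -2303.8800 N
  Ry@0 = -488.2296 N
  Ry@4 = +2897.3196 N

-634.851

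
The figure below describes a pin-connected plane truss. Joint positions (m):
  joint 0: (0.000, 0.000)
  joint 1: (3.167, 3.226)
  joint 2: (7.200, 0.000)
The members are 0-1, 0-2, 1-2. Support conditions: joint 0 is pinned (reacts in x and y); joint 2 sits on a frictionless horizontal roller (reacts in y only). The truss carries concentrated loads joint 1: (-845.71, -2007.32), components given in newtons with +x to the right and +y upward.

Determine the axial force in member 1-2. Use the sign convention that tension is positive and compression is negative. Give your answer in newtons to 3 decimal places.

N=3 nodes, M=3 members, R=3 reactions → 2N=6, M+R=6
member 0 (0-1): L=4.5207, (cx,cy)=(0.7006,0.7136)
member 1 (0-2): L=7.2000, (cx,cy)=(1.0000,0.0000)
member 2 (1-2): L=5.1645, (cx,cy)=(0.7809,-0.6246)
solve A·x = −loads:
  F[0-1] = -2106.6403 N (compression)
  F[0-2] = +630.0993 N (tension)
  F[1-2] = -806.8818 N (compression)
  Rx@0 = +845.7100 N
  Ry@0 = +1503.3031 N
  Ry@2 = +504.0169 N

-806.882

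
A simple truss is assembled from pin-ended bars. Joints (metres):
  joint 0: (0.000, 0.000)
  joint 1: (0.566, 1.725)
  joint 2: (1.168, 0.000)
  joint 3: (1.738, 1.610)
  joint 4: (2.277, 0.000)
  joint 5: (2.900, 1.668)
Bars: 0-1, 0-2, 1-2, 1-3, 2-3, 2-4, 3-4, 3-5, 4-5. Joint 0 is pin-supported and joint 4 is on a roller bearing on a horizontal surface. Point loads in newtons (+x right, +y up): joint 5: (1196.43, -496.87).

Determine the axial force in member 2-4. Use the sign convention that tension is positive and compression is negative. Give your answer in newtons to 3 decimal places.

N=6 nodes, M=9 members, R=3 reactions → 2N=12, M+R=12
member 0 (0-1): L=1.8155, (cx,cy)=(0.3118,0.9502)
member 1 (0-2): L=1.1680, (cx,cy)=(1.0000,0.0000)
member 2 (1-2): L=1.8270, (cx,cy)=(0.3295,-0.9442)
member 3 (1-3): L=1.1776, (cx,cy)=(0.9952,-0.0977)
member 4 (2-3): L=1.7079, (cx,cy)=(0.3337,0.9427)
member 5 (2-4): L=1.1090, (cx,cy)=(1.0000,0.0000)
member 6 (3-4): L=1.6978, (cx,cy)=(0.3175,-0.9483)
member 7 (3-5): L=1.1634, (cx,cy)=(0.9988,0.0499)
member 8 (4-5): L=1.7805, (cx,cy)=(0.3499,0.9368)
solve A·x = −loads:
  F[0-1] = +1065.4865 N (tension)
  F[0-2] = +864.2511 N (tension)
  F[1-2] = -1146.0274 N (compression)
  F[1-3] = +713.2002 N (tension)
  F[2-3] = +1147.8401 N (tension)
  F[2-4] = +103.5598 N (tension)
  F[3-4] = -993.4832 N (compression)
  F[3-5] = +1410.0189 N (tension)
  F[4-5] = -605.4314 N (compression)
  Rx@0 = -1196.4300 N
  Ry@0 = -1012.3826 N
  Ry@4 = +1509.2526 N

103.560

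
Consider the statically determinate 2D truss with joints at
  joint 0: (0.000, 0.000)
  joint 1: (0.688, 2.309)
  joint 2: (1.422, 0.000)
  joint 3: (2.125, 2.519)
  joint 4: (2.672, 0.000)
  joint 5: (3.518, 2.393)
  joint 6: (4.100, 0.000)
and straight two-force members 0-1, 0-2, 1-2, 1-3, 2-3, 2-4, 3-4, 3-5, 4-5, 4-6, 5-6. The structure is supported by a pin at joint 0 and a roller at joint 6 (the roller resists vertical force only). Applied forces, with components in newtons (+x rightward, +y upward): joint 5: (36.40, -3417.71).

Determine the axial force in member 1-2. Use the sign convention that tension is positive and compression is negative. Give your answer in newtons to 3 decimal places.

444.913

N=7 nodes, M=11 members, R=3 reactions → 2N=14, M+R=14
member 0 (0-1): L=2.4093, (cx,cy)=(0.2856,0.9584)
member 1 (0-2): L=1.4220, (cx,cy)=(1.0000,0.0000)
member 2 (1-2): L=2.4229, (cx,cy)=(0.3029,-0.9530)
member 3 (1-3): L=1.4523, (cx,cy)=(0.9895,0.1446)
member 4 (2-3): L=2.6153, (cx,cy)=(0.2688,0.9632)
member 5 (2-4): L=1.2500, (cx,cy)=(1.0000,0.0000)
member 6 (3-4): L=2.5777, (cx,cy)=(0.2122,-0.9772)
member 7 (3-5): L=1.3987, (cx,cy)=(0.9959,-0.0901)
member 8 (4-5): L=2.5381, (cx,cy)=(0.3333,0.9428)
member 9 (4-6): L=1.4280, (cx,cy)=(1.0000,0.0000)
member 10 (5-6): L=2.4628, (cx,cy)=(0.2363,-0.9717)
solve A·x = −loads:
  F[0-1] = -484.0584 N (compression)
  F[0-2] = +174.6266 N (tension)
  F[1-2] = +444.9133 N (tension)
  F[1-3] = -275.9121 N (compression)
  F[2-3] = -440.2078 N (compression)
  F[2-4] = +427.7433 N (tension)
  F[3-4] = +521.1740 N (tension)
  F[3-5] = -503.9877 N (compression)
  F[4-5] = -540.1951 N (compression)
  F[4-6] = +718.3935 N (tension)
  F[5-6] = -3039.9121 N (compression)
  Rx@0 = -36.4000 N
  Ry@0 = +463.9029 N
  Ry@6 = +2953.8071 N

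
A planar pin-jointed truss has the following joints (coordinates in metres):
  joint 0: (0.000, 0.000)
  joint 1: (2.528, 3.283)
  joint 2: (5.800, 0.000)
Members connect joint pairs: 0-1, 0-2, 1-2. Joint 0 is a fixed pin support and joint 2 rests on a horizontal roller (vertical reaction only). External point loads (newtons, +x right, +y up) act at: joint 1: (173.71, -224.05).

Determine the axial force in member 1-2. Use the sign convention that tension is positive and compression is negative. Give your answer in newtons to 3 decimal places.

-276.695

N=3 nodes, M=3 members, R=3 reactions → 2N=6, M+R=6
member 0 (0-1): L=4.1435, (cx,cy)=(0.6101,0.7923)
member 1 (0-2): L=5.8000, (cx,cy)=(1.0000,0.0000)
member 2 (1-2): L=4.6351, (cx,cy)=(0.7059,-0.7083)
solve A·x = −loads:
  F[0-1] = -35.4267 N (compression)
  F[0-2] = +195.3241 N (tension)
  F[1-2] = -276.6947 N (compression)
  Rx@0 = -173.7100 N
  Ry@0 = +28.0693 N
  Ry@2 = +195.9807 N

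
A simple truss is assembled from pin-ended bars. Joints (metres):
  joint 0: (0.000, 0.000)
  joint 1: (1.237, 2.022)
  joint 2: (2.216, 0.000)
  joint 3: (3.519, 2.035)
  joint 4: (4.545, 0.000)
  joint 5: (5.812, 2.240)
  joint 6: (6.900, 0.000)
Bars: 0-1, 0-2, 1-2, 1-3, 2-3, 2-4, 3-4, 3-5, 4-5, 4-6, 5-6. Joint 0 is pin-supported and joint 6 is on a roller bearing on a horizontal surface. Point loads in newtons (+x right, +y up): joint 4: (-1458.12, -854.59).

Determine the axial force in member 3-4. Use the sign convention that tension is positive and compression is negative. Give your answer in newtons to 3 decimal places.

264.240

N=7 nodes, M=11 members, R=3 reactions → 2N=14, M+R=14
member 0 (0-1): L=2.3704, (cx,cy)=(0.5219,0.8530)
member 1 (0-2): L=2.2160, (cx,cy)=(1.0000,0.0000)
member 2 (1-2): L=2.2465, (cx,cy)=(0.4358,-0.9001)
member 3 (1-3): L=2.2820, (cx,cy)=(1.0000,0.0057)
member 4 (2-3): L=2.4164, (cx,cy)=(0.5392,0.8422)
member 5 (2-4): L=2.3290, (cx,cy)=(1.0000,0.0000)
member 6 (3-4): L=2.2790, (cx,cy)=(0.4502,-0.8929)
member 7 (3-5): L=2.3021, (cx,cy)=(0.9960,0.0890)
member 8 (4-5): L=2.5735, (cx,cy)=(0.4923,0.8704)
member 9 (4-6): L=2.3550, (cx,cy)=(1.0000,0.0000)
member 10 (5-6): L=2.4902, (cx,cy)=(0.4369,-0.8995)
solve A·x = −loads:
  F[0-1] = -341.9279 N (compression)
  F[0-2] = -1279.6817 N (compression)
  F[1-2] = +322.0472 N (tension)
  F[1-3] = -318.7859 N (compression)
  F[2-3] = -344.1861 N (compression)
  F[2-4] = -953.7439 N (compression)
  F[3-4] = +264.2396 N (tension)
  F[3-5] = -625.8215 N (compression)
  F[4-5] = +710.7477 N (tension)
  F[4-6] = +273.4157 N (tension)
  F[5-6] = -625.8028 N (compression)
  Rx@0 = +1458.1200 N
  Ry@0 = +291.6753 N
  Ry@6 = +562.9147 N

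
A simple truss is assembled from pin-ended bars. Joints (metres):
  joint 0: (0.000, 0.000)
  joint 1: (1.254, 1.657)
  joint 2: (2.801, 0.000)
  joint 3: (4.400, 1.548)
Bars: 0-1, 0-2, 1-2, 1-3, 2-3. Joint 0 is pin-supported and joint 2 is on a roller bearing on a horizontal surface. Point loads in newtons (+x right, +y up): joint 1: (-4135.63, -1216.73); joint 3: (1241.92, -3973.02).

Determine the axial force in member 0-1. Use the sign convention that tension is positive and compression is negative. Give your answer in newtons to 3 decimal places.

-205.807

N=4 nodes, M=5 members, R=3 reactions → 2N=8, M+R=8
member 0 (0-1): L=2.0780, (cx,cy)=(0.6035,0.7974)
member 1 (0-2): L=2.8010, (cx,cy)=(1.0000,0.0000)
member 2 (1-2): L=2.2669, (cx,cy)=(0.6824,-0.7310)
member 3 (1-3): L=3.1479, (cx,cy)=(0.9994,-0.0346)
member 4 (2-3): L=2.2256, (cx,cy)=(0.7185,0.6956)
solve A·x = −loads:
  F[0-1] = -205.8066 N (compression)
  F[0-2] = -2769.5141 N (compression)
  F[1-2] = -1684.7050 N (compression)
  F[1-3] = +5164.2213 N (tension)
  F[2-3] = -5454.9179 N (compression)
  Rx@0 = +2893.7100 N
  Ry@0 = +164.1089 N
  Ry@2 = +5025.6411 N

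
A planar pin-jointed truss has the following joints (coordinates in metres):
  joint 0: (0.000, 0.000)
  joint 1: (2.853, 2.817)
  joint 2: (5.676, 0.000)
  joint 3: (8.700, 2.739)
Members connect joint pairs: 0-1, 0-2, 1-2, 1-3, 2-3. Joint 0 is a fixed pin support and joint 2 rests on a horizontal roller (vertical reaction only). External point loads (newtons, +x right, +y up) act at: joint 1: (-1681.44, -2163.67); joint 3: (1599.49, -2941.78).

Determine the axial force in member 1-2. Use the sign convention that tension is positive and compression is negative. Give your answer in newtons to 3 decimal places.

N=4 nodes, M=5 members, R=3 reactions → 2N=8, M+R=8
member 0 (0-1): L=4.0094, (cx,cy)=(0.7116,0.7026)
member 1 (0-2): L=5.6760, (cx,cy)=(1.0000,0.0000)
member 2 (1-2): L=3.9881, (cx,cy)=(0.7079,-0.7064)
member 3 (1-3): L=5.8475, (cx,cy)=(0.9999,-0.0133)
member 4 (2-3): L=4.0800, (cx,cy)=(0.7412,0.6713)
solve A·x = −loads:
  F[0-1] = +609.9058 N (tension)
  F[0-2] = -515.9480 N (compression)
  F[1-2] = -3760.0372 N (compression)
  F[1-3] = +4777.4378 N (tension)
  F[2-3] = -4287.1721 N (compression)
  Rx@0 = +81.9500 N
  Ry@0 = -428.5217 N
  Ry@2 = +5533.9717 N

-3760.037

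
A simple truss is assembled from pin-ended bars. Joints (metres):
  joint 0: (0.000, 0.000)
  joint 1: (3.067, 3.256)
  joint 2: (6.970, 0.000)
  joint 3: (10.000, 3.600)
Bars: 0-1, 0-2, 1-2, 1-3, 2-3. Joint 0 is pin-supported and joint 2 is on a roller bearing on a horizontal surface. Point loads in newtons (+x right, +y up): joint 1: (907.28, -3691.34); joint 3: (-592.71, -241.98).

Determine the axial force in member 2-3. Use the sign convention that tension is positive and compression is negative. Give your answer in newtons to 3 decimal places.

N=4 nodes, M=5 members, R=3 reactions → 2N=8, M+R=8
member 0 (0-1): L=4.4730, (cx,cy)=(0.6857,0.7279)
member 1 (0-2): L=6.9700, (cx,cy)=(1.0000,0.0000)
member 2 (1-2): L=5.0828, (cx,cy)=(0.7679,-0.6406)
member 3 (1-3): L=6.9415, (cx,cy)=(0.9988,0.0496)
member 4 (2-3): L=4.7054, (cx,cy)=(0.6439,0.7651)
solve A·x = −loads:
  F[0-1] = -2533.4649 N (compression)
  F[0-2] = +2051.6769 N (tension)
  F[1-2] = -2915.0140 N (compression)
  F[1-3] = -406.4981 N (compression)
  F[2-3] = -289.9517 N (compression)
  Rx@0 = -314.5700 N
  Ry@0 = +1844.1539 N
  Ry@2 = +2089.1661 N

-289.952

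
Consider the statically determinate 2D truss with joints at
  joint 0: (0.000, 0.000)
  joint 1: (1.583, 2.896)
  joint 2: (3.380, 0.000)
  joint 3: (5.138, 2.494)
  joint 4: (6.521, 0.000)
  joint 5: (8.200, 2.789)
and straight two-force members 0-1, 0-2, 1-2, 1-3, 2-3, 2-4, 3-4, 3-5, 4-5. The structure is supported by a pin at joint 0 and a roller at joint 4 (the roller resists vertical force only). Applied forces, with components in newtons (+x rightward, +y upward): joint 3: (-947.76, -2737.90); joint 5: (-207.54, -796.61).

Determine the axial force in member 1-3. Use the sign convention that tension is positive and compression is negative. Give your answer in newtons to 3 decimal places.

N=6 nodes, M=9 members, R=3 reactions → 2N=12, M+R=12
member 0 (0-1): L=3.3004, (cx,cy)=(0.4796,0.8775)
member 1 (0-2): L=3.3800, (cx,cy)=(1.0000,0.0000)
member 2 (1-2): L=3.4082, (cx,cy)=(0.5273,-0.8497)
member 3 (1-3): L=3.5777, (cx,cy)=(0.9937,-0.1124)
member 4 (2-3): L=3.0513, (cx,cy)=(0.5761,0.8173)
member 5 (2-4): L=3.1410, (cx,cy)=(1.0000,0.0000)
member 6 (3-4): L=2.8518, (cx,cy)=(0.4850,-0.8745)
member 7 (3-5): L=3.0762, (cx,cy)=(0.9954,0.0959)
member 8 (4-5): L=3.2554, (cx,cy)=(0.5158,0.8567)
solve A·x = −loads:
  F[0-1] = -942.2557 N (compression)
  F[0-2] = -703.3589 N (compression)
  F[1-2] = +1111.1491 N (tension)
  F[1-3] = -1044.4122 N (compression)
  F[2-3] = -1155.1397 N (compression)
  F[2-4] = +548.0233 N (tension)
  F[3-4] = -2153.4593 N (compression)
  F[3-5] = +290.1111 N (tension)
  F[4-5] = -962.2964 N (compression)
  Rx@0 = +1155.3000 N
  Ry@0 = +826.7980 N
  Ry@4 = +2707.7120 N

-1044.412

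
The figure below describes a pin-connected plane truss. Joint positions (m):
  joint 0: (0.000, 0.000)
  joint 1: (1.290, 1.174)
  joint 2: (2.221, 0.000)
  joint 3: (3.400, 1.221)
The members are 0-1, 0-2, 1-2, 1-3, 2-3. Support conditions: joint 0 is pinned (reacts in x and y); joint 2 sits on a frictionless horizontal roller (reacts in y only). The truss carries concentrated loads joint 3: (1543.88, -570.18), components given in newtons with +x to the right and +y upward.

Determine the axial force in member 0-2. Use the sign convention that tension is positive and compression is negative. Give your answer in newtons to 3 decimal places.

N=4 nodes, M=5 members, R=3 reactions → 2N=8, M+R=8
member 0 (0-1): L=1.7442, (cx,cy)=(0.7396,0.6731)
member 1 (0-2): L=2.2210, (cx,cy)=(1.0000,0.0000)
member 2 (1-2): L=1.4983, (cx,cy)=(0.6214,-0.7835)
member 3 (1-3): L=2.1105, (cx,cy)=(0.9998,0.0223)
member 4 (2-3): L=1.6973, (cx,cy)=(0.6946,0.7194)
solve A·x = −loads:
  F[0-1] = +1710.7038 N (tension)
  F[0-2] = +278.6832 N (tension)
  F[1-2] = -1408.6841 N (compression)
  F[1-3] = +2141.0169 N (tension)
  F[2-3] = -858.8879 N (compression)
  Rx@0 = -1543.8800 N
  Ry@0 = -1151.4271 N
  Ry@2 = +1721.6071 N

278.683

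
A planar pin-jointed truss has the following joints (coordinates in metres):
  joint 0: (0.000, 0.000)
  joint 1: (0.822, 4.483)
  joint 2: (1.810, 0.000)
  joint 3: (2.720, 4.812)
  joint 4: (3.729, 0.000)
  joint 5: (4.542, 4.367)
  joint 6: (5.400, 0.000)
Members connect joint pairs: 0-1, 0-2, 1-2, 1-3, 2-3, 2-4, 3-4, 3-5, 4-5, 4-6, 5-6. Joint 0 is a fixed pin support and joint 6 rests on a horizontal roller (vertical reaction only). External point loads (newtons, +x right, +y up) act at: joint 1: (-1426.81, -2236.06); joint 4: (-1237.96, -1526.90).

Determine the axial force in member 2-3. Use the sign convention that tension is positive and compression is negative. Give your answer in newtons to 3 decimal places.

N=7 nodes, M=11 members, R=3 reactions → 2N=14, M+R=14
member 0 (0-1): L=4.5577, (cx,cy)=(0.1804,0.9836)
member 1 (0-2): L=1.8100, (cx,cy)=(1.0000,0.0000)
member 2 (1-2): L=4.5906, (cx,cy)=(0.2152,-0.9766)
member 3 (1-3): L=1.9263, (cx,cy)=(0.9853,0.1708)
member 4 (2-3): L=4.8973, (cx,cy)=(0.1858,0.9826)
member 5 (2-4): L=1.9190, (cx,cy)=(1.0000,0.0000)
member 6 (3-4): L=4.9166, (cx,cy)=(0.2052,-0.9787)
member 7 (3-5): L=1.8756, (cx,cy)=(0.9714,-0.2373)
member 8 (4-5): L=4.4420, (cx,cy)=(0.1830,0.9831)
member 9 (4-6): L=1.6710, (cx,cy)=(1.0000,0.0000)
member 10 (5-6): L=4.4505, (cx,cy)=(0.1928,-0.9812)
solve A·x = −loads:
  F[0-1] = -3611.9174 N (compression)
  F[0-2] = -2013.3512 N (compression)
  F[1-2] = +1431.1828 N (tension)
  F[1-3] = +474.3368 N (tension)
  F[2-3] = -1422.4151 N (compression)
  F[2-4] = -1441.0183 N (compression)
  F[3-4] = +1364.4674 N (tension)
  F[3-5] = -79.2214 N (compression)
  F[4-5] = +194.7644 N (tension)
  F[4-6] = +41.3126 N (tension)
  F[5-6] = -214.2908 N (compression)
  Rx@0 = +2664.7700 N
  Ry@0 = +3552.6892 N
  Ry@6 = +210.2708 N

-1422.415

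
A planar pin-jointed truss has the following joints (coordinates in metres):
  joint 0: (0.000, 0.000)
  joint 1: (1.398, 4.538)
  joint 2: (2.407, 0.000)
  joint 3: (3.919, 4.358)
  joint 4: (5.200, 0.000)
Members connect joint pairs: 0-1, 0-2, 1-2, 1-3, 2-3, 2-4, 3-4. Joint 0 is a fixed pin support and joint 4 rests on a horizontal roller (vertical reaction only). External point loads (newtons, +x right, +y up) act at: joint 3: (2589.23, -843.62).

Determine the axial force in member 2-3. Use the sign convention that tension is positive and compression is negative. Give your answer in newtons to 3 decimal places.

2156.815

N=5 nodes, M=7 members, R=3 reactions → 2N=10, M+R=10
member 0 (0-1): L=4.7485, (cx,cy)=(0.2944,0.9557)
member 1 (0-2): L=2.4070, (cx,cy)=(1.0000,0.0000)
member 2 (1-2): L=4.6488, (cx,cy)=(0.2170,-0.9762)
member 3 (1-3): L=2.5274, (cx,cy)=(0.9975,-0.0712)
member 4 (2-3): L=4.6128, (cx,cy)=(0.3278,0.9448)
member 5 (2-4): L=2.7930, (cx,cy)=(1.0000,0.0000)
member 6 (3-4): L=4.5424, (cx,cy)=(0.2820,-0.9594)
solve A·x = −loads:
  F[0-1] = +2053.1495 N (tension)
  F[0-2] = +1984.7594 N (tension)
  F[1-2] = -2087.4199 N (compression)
  F[1-3] = +1060.2255 N (tension)
  F[2-3] = +2156.8152 N (tension)
  F[2-4] = +824.7345 N (tension)
  F[3-4] = -2924.4726 N (compression)
  Rx@0 = -2589.2300 N
  Ry@0 = -1962.1514 N
  Ry@4 = +2805.7714 N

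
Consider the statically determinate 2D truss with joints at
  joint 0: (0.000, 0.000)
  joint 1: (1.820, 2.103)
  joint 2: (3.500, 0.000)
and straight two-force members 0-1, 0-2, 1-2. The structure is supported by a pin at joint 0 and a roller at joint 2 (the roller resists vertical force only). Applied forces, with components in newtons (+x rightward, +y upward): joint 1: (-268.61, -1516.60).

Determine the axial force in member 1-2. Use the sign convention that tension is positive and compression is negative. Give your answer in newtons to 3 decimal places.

-802.807

N=3 nodes, M=3 members, R=3 reactions → 2N=6, M+R=6
member 0 (0-1): L=2.7812, (cx,cy)=(0.6544,0.7562)
member 1 (0-2): L=3.5000, (cx,cy)=(1.0000,0.0000)
member 2 (1-2): L=2.6917, (cx,cy)=(0.6242,-0.7813)
solve A·x = −loads:
  F[0-1] = -1176.1719 N (compression)
  F[0-2] = +501.0728 N (tension)
  F[1-2] = -802.8067 N (compression)
  Rx@0 = +268.6100 N
  Ry@0 = +889.3642 N
  Ry@2 = +627.2358 N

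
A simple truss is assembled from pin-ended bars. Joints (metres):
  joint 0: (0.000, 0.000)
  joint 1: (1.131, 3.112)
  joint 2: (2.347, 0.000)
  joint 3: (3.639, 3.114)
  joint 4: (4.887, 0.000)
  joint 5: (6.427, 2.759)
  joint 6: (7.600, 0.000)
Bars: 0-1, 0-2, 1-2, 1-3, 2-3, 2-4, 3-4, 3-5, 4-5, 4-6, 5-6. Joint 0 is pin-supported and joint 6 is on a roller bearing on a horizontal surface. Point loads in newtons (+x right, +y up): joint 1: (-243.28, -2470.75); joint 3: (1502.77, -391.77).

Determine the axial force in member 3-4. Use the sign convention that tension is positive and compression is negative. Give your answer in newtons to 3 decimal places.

-1019.305

N=7 nodes, M=11 members, R=3 reactions → 2N=14, M+R=14
member 0 (0-1): L=3.3111, (cx,cy)=(0.3416,0.9399)
member 1 (0-2): L=2.3470, (cx,cy)=(1.0000,0.0000)
member 2 (1-2): L=3.3411, (cx,cy)=(0.3639,-0.9314)
member 3 (1-3): L=2.5080, (cx,cy)=(1.0000,0.0008)
member 4 (2-3): L=3.3714, (cx,cy)=(0.3832,0.9237)
member 5 (2-4): L=2.5400, (cx,cy)=(1.0000,0.0000)
member 6 (3-4): L=3.3548, (cx,cy)=(0.3720,-0.9282)
member 7 (3-5): L=2.8105, (cx,cy)=(0.9920,-0.1263)
member 8 (4-5): L=3.1597, (cx,cy)=(0.4874,0.8732)
member 9 (4-6): L=2.7130, (cx,cy)=(1.0000,0.0000)
member 10 (5-6): L=2.9980, (cx,cy)=(0.3913,-0.9203)
solve A·x = −loads:
  F[0-1] = -1905.7450 N (compression)
  F[0-2] = +1910.4416 N (tension)
  F[1-2] = -729.7884 N (compression)
  F[1-3] = -142.0667 N (compression)
  F[2-3] = +735.9230 N (tension)
  F[2-4] = +1362.8126 N (tension)
  F[3-4] = -1019.3053 N (compression)
  F[3-5] = -991.5654 N (compression)
  F[4-5] = +1083.5612 N (tension)
  F[4-6] = +455.5082 N (tension)
  F[5-6] = -1164.2064 N (compression)
  Rx@0 = -1259.4900 N
  Ry@0 = +1791.1243 N
  Ry@6 = +1071.3957 N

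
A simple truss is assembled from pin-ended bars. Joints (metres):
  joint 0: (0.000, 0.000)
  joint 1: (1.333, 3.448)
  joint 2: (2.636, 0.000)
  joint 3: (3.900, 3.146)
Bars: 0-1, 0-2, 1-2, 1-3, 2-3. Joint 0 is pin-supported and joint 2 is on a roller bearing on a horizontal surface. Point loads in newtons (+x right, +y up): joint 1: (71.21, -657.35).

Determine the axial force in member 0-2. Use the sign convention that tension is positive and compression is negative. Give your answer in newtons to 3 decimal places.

160.820

N=4 nodes, M=5 members, R=3 reactions → 2N=8, M+R=8
member 0 (0-1): L=3.6967, (cx,cy)=(0.3606,0.9327)
member 1 (0-2): L=2.6360, (cx,cy)=(1.0000,0.0000)
member 2 (1-2): L=3.6860, (cx,cy)=(0.3535,-0.9354)
member 3 (1-3): L=2.5847, (cx,cy)=(0.9932,-0.1168)
member 4 (2-3): L=3.3904, (cx,cy)=(0.3728,0.9279)
solve A·x = −loads:
  F[0-1] = -248.5073 N (compression)
  F[0-2] = +160.8197 N (tension)
  F[1-2] = -454.9345 N (compression)
  F[1-3] = -0.0000 N (compression)
  F[2-3] = +0.0000 N (tension)
  Rx@0 = -71.2100 N
  Ry@0 = +231.7887 N
  Ry@2 = +425.5613 N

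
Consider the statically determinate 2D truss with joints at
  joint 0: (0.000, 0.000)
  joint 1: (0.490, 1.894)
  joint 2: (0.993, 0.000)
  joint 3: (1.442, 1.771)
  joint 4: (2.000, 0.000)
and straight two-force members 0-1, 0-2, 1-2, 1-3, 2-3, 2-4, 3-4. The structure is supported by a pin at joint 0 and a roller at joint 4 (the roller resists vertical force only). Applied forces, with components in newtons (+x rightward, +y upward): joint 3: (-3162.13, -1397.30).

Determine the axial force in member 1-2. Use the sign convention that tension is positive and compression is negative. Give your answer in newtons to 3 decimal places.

3532.004

N=5 nodes, M=7 members, R=3 reactions → 2N=10, M+R=10
member 0 (0-1): L=1.9564, (cx,cy)=(0.2505,0.9681)
member 1 (0-2): L=0.9930, (cx,cy)=(1.0000,0.0000)
member 2 (1-2): L=1.9597, (cx,cy)=(0.2567,-0.9665)
member 3 (1-3): L=0.9599, (cx,cy)=(0.9918,-0.1281)
member 4 (2-3): L=1.8270, (cx,cy)=(0.2458,0.9693)
member 5 (2-4): L=1.0070, (cx,cy)=(1.0000,0.0000)
member 6 (3-4): L=1.8568, (cx,cy)=(0.3005,-0.9538)
solve A·x = −loads:
  F[0-1] = -3294.9371 N (compression)
  F[0-2] = -2336.8622 N (compression)
  F[1-2] = +3532.0042 N (tension)
  F[1-3] = -1746.2505 N (compression)
  F[2-3] = -3521.6732 N (compression)
  F[2-4] = -564.8097 N (compression)
  F[3-4] = +1879.4868 N (tension)
  Rx@0 = +3162.1300 N
  Ry@0 = +3189.9128 N
  Ry@4 = -1792.6128 N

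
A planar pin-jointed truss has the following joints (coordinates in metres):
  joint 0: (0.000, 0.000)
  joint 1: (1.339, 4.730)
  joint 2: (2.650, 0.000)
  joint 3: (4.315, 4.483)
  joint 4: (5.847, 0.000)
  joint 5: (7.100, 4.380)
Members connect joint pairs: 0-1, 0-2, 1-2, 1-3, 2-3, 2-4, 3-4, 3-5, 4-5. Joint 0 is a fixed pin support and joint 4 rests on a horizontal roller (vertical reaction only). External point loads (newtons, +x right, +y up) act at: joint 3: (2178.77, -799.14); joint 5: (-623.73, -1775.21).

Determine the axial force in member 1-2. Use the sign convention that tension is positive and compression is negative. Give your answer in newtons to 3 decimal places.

-1493.988

N=6 nodes, M=9 members, R=3 reactions → 2N=12, M+R=12
member 0 (0-1): L=4.9159, (cx,cy)=(0.2724,0.9622)
member 1 (0-2): L=2.6500, (cx,cy)=(1.0000,0.0000)
member 2 (1-2): L=4.9083, (cx,cy)=(0.2671,-0.9637)
member 3 (1-3): L=2.9862, (cx,cy)=(0.9966,-0.0827)
member 4 (2-3): L=4.7822, (cx,cy)=(0.3482,0.9374)
member 5 (2-4): L=3.1970, (cx,cy)=(1.0000,0.0000)
member 6 (3-4): L=4.7375, (cx,cy)=(0.3234,-0.9463)
member 7 (3-5): L=2.7869, (cx,cy)=(0.9993,-0.0370)
member 8 (4-5): L=4.5557, (cx,cy)=(0.2750,0.9614)
solve A·x = −loads:
  F[0-1] = +1428.3079 N (tension)
  F[0-2] = +1165.9934 N (tension)
  F[1-2] = -1493.9885 N (compression)
  F[1-3] = +790.7968 N (tension)
  F[2-3] = +1535.8016 N (tension)
  F[2-4] = +232.2398 N (tension)
  F[3-4] = -2292.3672 N (compression)
  F[3-5] = -114.7554 N (compression)
  F[4-5] = -1850.8327 N (compression)
  Rx@0 = -1555.0400 N
  Ry@0 = -1374.3021 N
  Ry@4 = +3948.6521 N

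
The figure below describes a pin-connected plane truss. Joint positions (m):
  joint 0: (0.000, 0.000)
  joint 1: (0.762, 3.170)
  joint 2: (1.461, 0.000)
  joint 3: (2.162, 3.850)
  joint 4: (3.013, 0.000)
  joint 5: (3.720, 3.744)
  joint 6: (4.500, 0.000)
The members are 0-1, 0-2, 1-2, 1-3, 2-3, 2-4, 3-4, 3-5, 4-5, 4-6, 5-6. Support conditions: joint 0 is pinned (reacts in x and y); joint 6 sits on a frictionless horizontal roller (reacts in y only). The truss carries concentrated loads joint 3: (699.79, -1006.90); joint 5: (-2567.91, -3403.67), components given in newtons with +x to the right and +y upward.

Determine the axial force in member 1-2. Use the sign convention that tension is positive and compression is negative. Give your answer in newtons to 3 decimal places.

N=7 nodes, M=11 members, R=3 reactions → 2N=14, M+R=14
member 0 (0-1): L=3.2603, (cx,cy)=(0.2337,0.9723)
member 1 (0-2): L=1.4610, (cx,cy)=(1.0000,0.0000)
member 2 (1-2): L=3.2462, (cx,cy)=(0.2153,-0.9765)
member 3 (1-3): L=1.5564, (cx,cy)=(0.8995,0.4369)
member 4 (2-3): L=3.9133, (cx,cy)=(0.1791,0.9838)
member 5 (2-4): L=1.5520, (cx,cy)=(1.0000,0.0000)
member 6 (3-4): L=3.9429, (cx,cy)=(0.2158,-0.9764)
member 7 (3-5): L=1.5616, (cx,cy)=(0.9977,-0.0679)
member 8 (4-5): L=3.8102, (cx,cy)=(0.1856,0.9826)
member 9 (4-6): L=1.4870, (cx,cy)=(1.0000,0.0000)
member 10 (5-6): L=3.8244, (cx,cy)=(0.2040,-0.9790)
solve A·x = −loads:
  F[0-1] = -2726.4134 N (compression)
  F[0-2] = -1230.9001 N (compression)
  F[1-2] = +2165.6910 N (tension)
  F[1-3] = -1226.8508 N (compression)
  F[2-3] = -2149.6568 N (compression)
  F[2-4] = -379.4837 N (compression)
  F[3-4] = +1864.2050 N (tension)
  F[3-5] = -2596.7657 N (compression)
  F[4-5] = -1852.4378 N (compression)
  F[4-6] = +366.5975 N (tension)
  F[5-6] = -1797.4498 N (compression)
  Rx@0 = +1868.1200 N
  Ry@0 = +2650.9019 N
  Ry@6 = +1759.6681 N

2165.691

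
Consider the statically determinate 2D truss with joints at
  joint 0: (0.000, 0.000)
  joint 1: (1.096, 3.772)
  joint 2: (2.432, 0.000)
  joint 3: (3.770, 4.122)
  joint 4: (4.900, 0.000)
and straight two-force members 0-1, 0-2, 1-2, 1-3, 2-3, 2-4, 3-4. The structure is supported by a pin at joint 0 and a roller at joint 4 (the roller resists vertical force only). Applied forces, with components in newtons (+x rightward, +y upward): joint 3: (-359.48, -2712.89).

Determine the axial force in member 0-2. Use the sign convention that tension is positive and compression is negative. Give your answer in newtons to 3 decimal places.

N=5 nodes, M=7 members, R=3 reactions → 2N=10, M+R=10
member 0 (0-1): L=3.9280, (cx,cy)=(0.2790,0.9603)
member 1 (0-2): L=2.4320, (cx,cy)=(1.0000,0.0000)
member 2 (1-2): L=4.0016, (cx,cy)=(0.3339,-0.9426)
member 3 (1-3): L=2.6968, (cx,cy)=(0.9915,0.1298)
member 4 (2-3): L=4.3337, (cx,cy)=(0.3087,0.9511)
member 5 (2-4): L=2.4680, (cx,cy)=(1.0000,0.0000)
member 6 (3-4): L=4.2741, (cx,cy)=(0.2644,-0.9644)
solve A·x = −loads:
  F[0-1] = -966.4104 N (compression)
  F[0-2] = -89.8300 N (compression)
  F[1-2] = +905.1162 N (tension)
  F[1-3] = -576.7148 N (compression)
  F[2-3] = -897.0035 N (compression)
  F[2-4] = +489.2996 N (tension)
  F[3-4] = -1850.7141 N (compression)
  Rx@0 = +359.4800 N
  Ry@0 = +928.0290 N
  Ry@4 = +1784.8610 N

-89.830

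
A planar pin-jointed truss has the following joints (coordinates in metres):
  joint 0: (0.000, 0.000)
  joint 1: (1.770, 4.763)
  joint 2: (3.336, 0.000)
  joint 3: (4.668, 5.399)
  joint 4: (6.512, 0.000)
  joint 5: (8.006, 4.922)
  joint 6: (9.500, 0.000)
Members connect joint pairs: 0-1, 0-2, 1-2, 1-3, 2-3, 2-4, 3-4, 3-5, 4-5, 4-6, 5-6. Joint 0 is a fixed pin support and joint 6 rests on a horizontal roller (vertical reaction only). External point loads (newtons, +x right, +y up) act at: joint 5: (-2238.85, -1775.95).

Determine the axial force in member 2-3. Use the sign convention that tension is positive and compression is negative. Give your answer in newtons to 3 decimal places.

-1269.879

N=7 nodes, M=11 members, R=3 reactions → 2N=14, M+R=14
member 0 (0-1): L=5.0812, (cx,cy)=(0.3483,0.9374)
member 1 (0-2): L=3.3360, (cx,cy)=(1.0000,0.0000)
member 2 (1-2): L=5.0138, (cx,cy)=(0.3123,-0.9500)
member 3 (1-3): L=2.9670, (cx,cy)=(0.9768,0.2144)
member 4 (2-3): L=5.5609, (cx,cy)=(0.2395,0.9709)
member 5 (2-4): L=3.1760, (cx,cy)=(1.0000,0.0000)
member 6 (3-4): L=5.7052, (cx,cy)=(0.3232,-0.9463)
member 7 (3-5): L=3.3719, (cx,cy)=(0.9899,-0.1415)
member 8 (4-5): L=5.1437, (cx,cy)=(0.2904,0.9569)
member 9 (4-6): L=2.9880, (cx,cy)=(1.0000,0.0000)
member 10 (5-6): L=5.1437, (cx,cy)=(0.2904,-0.9569)
solve A·x = −loads:
  F[0-1] = -1535.4172 N (compression)
  F[0-2] = -1704.0032 N (compression)
  F[1-2] = +1297.8403 N (tension)
  F[1-3] = -962.5844 N (compression)
  F[2-3] = -1269.8792 N (compression)
  F[2-4] = -994.4666 N (compression)
  F[3-4] = +1796.4707 N (tension)
  F[3-5] = -1843.5654 N (compression)
  F[4-5] = -1776.6380 N (compression)
  F[4-6] = +102.1998 N (tension)
  F[5-6] = -351.8675 N (compression)
  Rx@0 = +2238.8500 N
  Ry@0 = +1439.2515 N
  Ry@6 = +336.6985 N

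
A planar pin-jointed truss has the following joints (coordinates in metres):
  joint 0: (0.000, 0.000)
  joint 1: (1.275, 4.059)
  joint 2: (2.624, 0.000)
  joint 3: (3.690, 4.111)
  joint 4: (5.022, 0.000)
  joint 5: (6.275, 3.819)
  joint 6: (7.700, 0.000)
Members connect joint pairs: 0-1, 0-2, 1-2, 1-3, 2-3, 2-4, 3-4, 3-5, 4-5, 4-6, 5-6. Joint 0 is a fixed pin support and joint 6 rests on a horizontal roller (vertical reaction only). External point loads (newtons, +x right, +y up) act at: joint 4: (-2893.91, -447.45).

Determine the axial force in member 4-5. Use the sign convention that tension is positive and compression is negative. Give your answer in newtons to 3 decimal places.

N=7 nodes, M=11 members, R=3 reactions → 2N=14, M+R=14
member 0 (0-1): L=4.2545, (cx,cy)=(0.2997,0.9540)
member 1 (0-2): L=2.6240, (cx,cy)=(1.0000,0.0000)
member 2 (1-2): L=4.2773, (cx,cy)=(0.3154,-0.9490)
member 3 (1-3): L=2.4156, (cx,cy)=(0.9998,0.0215)
member 4 (2-3): L=4.2470, (cx,cy)=(0.2510,0.9680)
member 5 (2-4): L=2.3980, (cx,cy)=(1.0000,0.0000)
member 6 (3-4): L=4.3214, (cx,cy)=(0.3082,-0.9513)
member 7 (3-5): L=2.6014, (cx,cy)=(0.9937,-0.1122)
member 8 (4-5): L=4.0193, (cx,cy)=(0.3117,0.9502)
member 9 (4-6): L=2.6780, (cx,cy)=(1.0000,0.0000)
member 10 (5-6): L=4.0762, (cx,cy)=(0.3496,-0.9369)
solve A·x = −loads:
  F[0-1] = -163.1165 N (compression)
  F[0-2] = -2845.0273 N (compression)
  F[1-2] = +161.7226 N (tension)
  F[1-3] = -99.9109 N (compression)
  F[2-3] = -158.5444 N (compression)
  F[2-4] = -2754.2271 N (compression)
  F[3-4] = +187.0152 N (tension)
  F[3-5] = -198.5821 N (compression)
  F[4-5] = +283.6773 N (tension)
  F[4-6] = +108.8919 N (tension)
  F[5-6] = -311.4842 N (compression)
  Rx@0 = +2893.9100 N
  Ry@0 = +155.6196 N
  Ry@6 = +291.8304 N

283.677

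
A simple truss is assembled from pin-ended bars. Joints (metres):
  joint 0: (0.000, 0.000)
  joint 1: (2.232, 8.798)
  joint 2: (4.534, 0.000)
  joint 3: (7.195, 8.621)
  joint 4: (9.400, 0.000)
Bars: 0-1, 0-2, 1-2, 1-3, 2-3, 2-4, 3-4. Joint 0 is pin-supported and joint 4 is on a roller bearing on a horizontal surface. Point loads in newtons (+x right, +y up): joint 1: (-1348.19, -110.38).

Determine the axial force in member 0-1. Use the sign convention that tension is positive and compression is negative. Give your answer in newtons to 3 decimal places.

N=5 nodes, M=7 members, R=3 reactions → 2N=10, M+R=10
member 0 (0-1): L=9.0767, (cx,cy)=(0.2459,0.9693)
member 1 (0-2): L=4.5340, (cx,cy)=(1.0000,0.0000)
member 2 (1-2): L=9.0942, (cx,cy)=(0.2531,-0.9674)
member 3 (1-3): L=4.9662, (cx,cy)=(0.9994,-0.0356)
member 4 (2-3): L=9.0223, (cx,cy)=(0.2949,0.9555)
member 5 (2-4): L=4.8660, (cx,cy)=(1.0000,0.0000)
member 6 (3-4): L=8.8985, (cx,cy)=(0.2478,-0.9688)
solve A·x = −loads:
  F[0-1] = -1388.6590 N (compression)
  F[0-2] = -1006.7130 N (compression)
  F[1-2] = +1251.8047 N (tension)
  F[1-3] = +690.2834 N (tension)
  F[2-3] = -1267.4144 N (compression)
  F[2-4] = -316.0404 N (compression)
  F[3-4] = +1275.4158 N (tension)
  Rx@0 = +1348.1900 N
  Ry@0 = +1346.0191 N
  Ry@4 = -1235.6391 N

-1388.659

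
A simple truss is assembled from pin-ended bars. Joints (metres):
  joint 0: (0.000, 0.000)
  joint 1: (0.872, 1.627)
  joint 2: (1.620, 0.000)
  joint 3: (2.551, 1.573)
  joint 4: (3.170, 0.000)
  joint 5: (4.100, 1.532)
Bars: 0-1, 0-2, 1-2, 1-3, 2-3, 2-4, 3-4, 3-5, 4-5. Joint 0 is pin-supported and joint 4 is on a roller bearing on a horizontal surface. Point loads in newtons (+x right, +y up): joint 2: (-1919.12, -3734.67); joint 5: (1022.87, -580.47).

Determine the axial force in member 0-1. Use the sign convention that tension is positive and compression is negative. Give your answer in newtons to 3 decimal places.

-1317.770

N=6 nodes, M=9 members, R=3 reactions → 2N=12, M+R=12
member 0 (0-1): L=1.8459, (cx,cy)=(0.4724,0.8814)
member 1 (0-2): L=1.6200, (cx,cy)=(1.0000,0.0000)
member 2 (1-2): L=1.7907, (cx,cy)=(0.4177,-0.9086)
member 3 (1-3): L=1.6799, (cx,cy)=(0.9995,-0.0321)
member 4 (2-3): L=1.8279, (cx,cy)=(0.5093,0.8606)
member 5 (2-4): L=1.5500, (cx,cy)=(1.0000,0.0000)
member 6 (3-4): L=1.6904, (cx,cy)=(0.3662,-0.9305)
member 7 (3-5): L=1.5495, (cx,cy)=(0.9996,-0.0265)
member 8 (4-5): L=1.7922, (cx,cy)=(0.5189,0.8548)
solve A·x = −loads:
  F[0-1] = -1317.7704 N (compression)
  F[0-2] = -273.7527 N (compression)
  F[1-2] = +1319.8892 N (tension)
  F[1-3] = -1174.4378 N (compression)
  F[2-3] = +2946.2507 N (tension)
  F[2-4] = +696.0651 N (tension)
  F[3-4] = -2803.7654 N (compression)
  F[3-5] = +1353.9704 N (tension)
  F[4-5] = -637.1434 N (compression)
  Rx@0 = +896.2500 N
  Ry@0 = +1161.4715 N
  Ry@4 = +3153.6685 N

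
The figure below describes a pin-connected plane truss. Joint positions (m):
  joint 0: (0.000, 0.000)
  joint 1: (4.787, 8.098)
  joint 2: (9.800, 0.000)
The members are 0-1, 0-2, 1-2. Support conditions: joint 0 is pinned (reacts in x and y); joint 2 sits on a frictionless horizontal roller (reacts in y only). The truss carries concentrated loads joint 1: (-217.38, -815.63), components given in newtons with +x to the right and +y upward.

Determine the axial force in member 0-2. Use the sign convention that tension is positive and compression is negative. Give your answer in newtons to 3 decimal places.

N=3 nodes, M=3 members, R=3 reactions → 2N=6, M+R=6
member 0 (0-1): L=9.4071, (cx,cy)=(0.5089,0.8608)
member 1 (0-2): L=9.8000, (cx,cy)=(1.0000,0.0000)
member 2 (1-2): L=9.5241, (cx,cy)=(0.5264,-0.8503)
solve A·x = −loads:
  F[0-1] = -693.3289 N (compression)
  F[0-2] = +135.4361 N (tension)
  F[1-2] = -257.3113 N (compression)
  Rx@0 = +217.3800 N
  Ry@0 = +596.8466 N
  Ry@2 = +218.7834 N

135.436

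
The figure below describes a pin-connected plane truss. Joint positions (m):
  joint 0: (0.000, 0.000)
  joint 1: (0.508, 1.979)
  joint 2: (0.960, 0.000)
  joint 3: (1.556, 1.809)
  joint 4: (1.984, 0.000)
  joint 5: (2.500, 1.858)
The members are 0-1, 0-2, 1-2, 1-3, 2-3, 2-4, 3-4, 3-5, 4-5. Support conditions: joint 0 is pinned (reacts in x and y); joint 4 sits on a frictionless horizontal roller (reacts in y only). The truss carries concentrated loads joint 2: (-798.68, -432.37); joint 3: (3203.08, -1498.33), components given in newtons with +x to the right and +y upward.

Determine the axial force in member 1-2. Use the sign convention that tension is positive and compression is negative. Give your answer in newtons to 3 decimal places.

N=6 nodes, M=9 members, R=3 reactions → 2N=12, M+R=12
member 0 (0-1): L=2.0432, (cx,cy)=(0.2486,0.9686)
member 1 (0-2): L=0.9600, (cx,cy)=(1.0000,0.0000)
member 2 (1-2): L=2.0300, (cx,cy)=(0.2227,-0.9749)
member 3 (1-3): L=1.0617, (cx,cy)=(0.9871,-0.1601)
member 4 (2-3): L=1.9047, (cx,cy)=(0.3129,0.9498)
member 5 (2-4): L=1.0240, (cx,cy)=(1.0000,0.0000)
member 6 (3-4): L=1.8589, (cx,cy)=(0.2302,-0.9731)
member 7 (3-5): L=0.9453, (cx,cy)=(0.9987,0.0518)
member 8 (4-5): L=1.9283, (cx,cy)=(0.2676,0.9635)
solve A·x = −loads:
  F[0-1] = +2451.1351 N (tension)
  F[0-2] = +1794.9635 N (tension)
  F[1-2] = -2634.3048 N (compression)
  F[1-3] = +1211.6353 N (tension)
  F[2-3] = +3159.1956 N (tension)
  F[2-4] = +1018.5082 N (tension)
  F[3-4] = -4423.7095 N (compression)
  F[3-5] = -0.0000 N (tension)
  F[4-5] = -0.0000 N (tension)
  Rx@0 = -2404.4000 N
  Ry@0 = -2374.1631 N
  Ry@4 = +4304.8631 N

-2634.305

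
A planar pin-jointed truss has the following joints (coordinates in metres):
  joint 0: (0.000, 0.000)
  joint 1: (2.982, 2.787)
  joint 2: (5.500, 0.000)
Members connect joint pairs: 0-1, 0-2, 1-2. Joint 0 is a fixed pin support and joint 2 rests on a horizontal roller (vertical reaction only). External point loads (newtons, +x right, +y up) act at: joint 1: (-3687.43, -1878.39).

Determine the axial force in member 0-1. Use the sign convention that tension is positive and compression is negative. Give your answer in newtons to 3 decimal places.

-3995.928

N=3 nodes, M=3 members, R=3 reactions → 2N=6, M+R=6
member 0 (0-1): L=4.0816, (cx,cy)=(0.7306,0.6828)
member 1 (0-2): L=5.5000, (cx,cy)=(1.0000,0.0000)
member 2 (1-2): L=3.7560, (cx,cy)=(0.6704,-0.7420)
solve A·x = −loads:
  F[0-1] = -3995.9283 N (compression)
  F[0-2] = -768.0419 N (compression)
  F[1-2] = +1145.6638 N (tension)
  Rx@0 = +3687.4300 N
  Ry@0 = +2728.4824 N
  Ry@2 = -850.0924 N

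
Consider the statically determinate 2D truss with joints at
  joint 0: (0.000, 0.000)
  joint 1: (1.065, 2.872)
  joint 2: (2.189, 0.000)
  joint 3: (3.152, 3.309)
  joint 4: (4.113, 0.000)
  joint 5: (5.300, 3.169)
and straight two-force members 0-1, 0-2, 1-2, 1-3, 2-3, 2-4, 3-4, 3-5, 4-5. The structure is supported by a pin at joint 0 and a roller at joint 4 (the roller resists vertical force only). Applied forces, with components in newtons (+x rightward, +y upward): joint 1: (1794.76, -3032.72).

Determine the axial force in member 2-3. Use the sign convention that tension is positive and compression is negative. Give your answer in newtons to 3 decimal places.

N=6 nodes, M=9 members, R=3 reactions → 2N=12, M+R=12
member 0 (0-1): L=3.0631, (cx,cy)=(0.3477,0.9376)
member 1 (0-2): L=2.1890, (cx,cy)=(1.0000,0.0000)
member 2 (1-2): L=3.0841, (cx,cy)=(0.3644,-0.9312)
member 3 (1-3): L=2.1323, (cx,cy)=(0.9788,0.2049)
member 4 (2-3): L=3.4463, (cx,cy)=(0.2794,0.9602)
member 5 (2-4): L=1.9240, (cx,cy)=(1.0000,0.0000)
member 6 (3-4): L=3.4457, (cx,cy)=(0.2789,-0.9603)
member 7 (3-5): L=2.1526, (cx,cy)=(0.9979,-0.0650)
member 8 (4-5): L=3.3840, (cx,cy)=(0.3508,0.9365)
solve A·x = −loads:
  F[0-1] = -1060.3638 N (compression)
  F[0-2] = +2163.4341 N (tension)
  F[1-2] = -2472.8805 N (compression)
  F[1-3] = -1289.5707 N (compression)
  F[2-3] = +2398.3413 N (tension)
  F[2-4] = +592.0246 N (tension)
  F[3-4] = -2122.7393 N (compression)
  F[3-5] = -0.0000 N (compression)
  F[4-5] = +0.0000 N (tension)
  Rx@0 = -1794.7600 N
  Ry@0 = +994.2086 N
  Ry@4 = +2038.5114 N

2398.341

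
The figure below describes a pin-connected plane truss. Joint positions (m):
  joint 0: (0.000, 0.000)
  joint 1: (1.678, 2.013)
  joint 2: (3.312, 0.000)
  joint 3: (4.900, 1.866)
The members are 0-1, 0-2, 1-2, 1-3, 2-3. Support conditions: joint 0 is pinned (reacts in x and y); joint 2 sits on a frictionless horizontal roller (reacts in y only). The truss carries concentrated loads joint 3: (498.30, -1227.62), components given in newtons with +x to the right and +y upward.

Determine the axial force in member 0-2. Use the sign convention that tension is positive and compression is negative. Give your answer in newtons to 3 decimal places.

-226.375

N=4 nodes, M=5 members, R=3 reactions → 2N=8, M+R=8
member 0 (0-1): L=2.6207, (cx,cy)=(0.6403,0.7681)
member 1 (0-2): L=3.3120, (cx,cy)=(1.0000,0.0000)
member 2 (1-2): L=2.5927, (cx,cy)=(0.6302,-0.7764)
member 3 (1-3): L=3.2254, (cx,cy)=(0.9990,-0.0456)
member 4 (2-3): L=2.4502, (cx,cy)=(0.6481,0.7616)
solve A·x = −loads:
  F[0-1] = +1131.7788 N (tension)
  F[0-2] = -226.3746 N (compression)
  F[1-2] = -1206.9903 N (compression)
  F[1-3] = +1486.9006 N (tension)
  F[2-3] = -1523.0023 N (compression)
  Rx@0 = -498.3000 N
  Ry@0 = -869.3504 N
  Ry@2 = +2096.9704 N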